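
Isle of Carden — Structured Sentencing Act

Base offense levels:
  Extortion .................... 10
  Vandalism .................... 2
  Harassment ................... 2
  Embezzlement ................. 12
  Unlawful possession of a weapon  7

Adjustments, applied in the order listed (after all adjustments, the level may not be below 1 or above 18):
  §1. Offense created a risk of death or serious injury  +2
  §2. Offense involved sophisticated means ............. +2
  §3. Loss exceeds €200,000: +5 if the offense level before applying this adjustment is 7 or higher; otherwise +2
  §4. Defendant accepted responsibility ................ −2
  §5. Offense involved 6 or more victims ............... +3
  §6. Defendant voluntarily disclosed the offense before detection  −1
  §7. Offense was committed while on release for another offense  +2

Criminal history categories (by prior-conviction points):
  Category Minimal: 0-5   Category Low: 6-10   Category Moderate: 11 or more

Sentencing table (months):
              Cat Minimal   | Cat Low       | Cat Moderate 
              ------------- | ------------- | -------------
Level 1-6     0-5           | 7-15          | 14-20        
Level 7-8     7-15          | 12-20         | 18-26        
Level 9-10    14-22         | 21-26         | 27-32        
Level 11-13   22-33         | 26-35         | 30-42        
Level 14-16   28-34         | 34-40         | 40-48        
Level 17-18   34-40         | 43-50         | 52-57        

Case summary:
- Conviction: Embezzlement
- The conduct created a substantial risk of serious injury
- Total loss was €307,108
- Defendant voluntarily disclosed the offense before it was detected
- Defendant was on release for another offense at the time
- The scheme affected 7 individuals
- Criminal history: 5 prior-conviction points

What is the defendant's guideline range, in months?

34-40 months

Base offense level for embezzlement: 12.
§1 applies: 12 + 2 = 14.
§2 does not apply.
§3 applies (level before this adjustment is 14 ≥ 7, so +5): 14 + 5 = 19.
§5 applies: 19 + 3 = 22.
§6 applies: 22 − 1 = 21.
§7 applies: 21 + 2 = 23.
Level 23 exceeds the maximum of 18; capped at 18.
Final offense level: 18.
Criminal history: 5 prior points → Category Minimal (0-5).
Level 18 falls in the 17-18 band.
Grid: Level 17-18 × Category Minimal = 34-40 months.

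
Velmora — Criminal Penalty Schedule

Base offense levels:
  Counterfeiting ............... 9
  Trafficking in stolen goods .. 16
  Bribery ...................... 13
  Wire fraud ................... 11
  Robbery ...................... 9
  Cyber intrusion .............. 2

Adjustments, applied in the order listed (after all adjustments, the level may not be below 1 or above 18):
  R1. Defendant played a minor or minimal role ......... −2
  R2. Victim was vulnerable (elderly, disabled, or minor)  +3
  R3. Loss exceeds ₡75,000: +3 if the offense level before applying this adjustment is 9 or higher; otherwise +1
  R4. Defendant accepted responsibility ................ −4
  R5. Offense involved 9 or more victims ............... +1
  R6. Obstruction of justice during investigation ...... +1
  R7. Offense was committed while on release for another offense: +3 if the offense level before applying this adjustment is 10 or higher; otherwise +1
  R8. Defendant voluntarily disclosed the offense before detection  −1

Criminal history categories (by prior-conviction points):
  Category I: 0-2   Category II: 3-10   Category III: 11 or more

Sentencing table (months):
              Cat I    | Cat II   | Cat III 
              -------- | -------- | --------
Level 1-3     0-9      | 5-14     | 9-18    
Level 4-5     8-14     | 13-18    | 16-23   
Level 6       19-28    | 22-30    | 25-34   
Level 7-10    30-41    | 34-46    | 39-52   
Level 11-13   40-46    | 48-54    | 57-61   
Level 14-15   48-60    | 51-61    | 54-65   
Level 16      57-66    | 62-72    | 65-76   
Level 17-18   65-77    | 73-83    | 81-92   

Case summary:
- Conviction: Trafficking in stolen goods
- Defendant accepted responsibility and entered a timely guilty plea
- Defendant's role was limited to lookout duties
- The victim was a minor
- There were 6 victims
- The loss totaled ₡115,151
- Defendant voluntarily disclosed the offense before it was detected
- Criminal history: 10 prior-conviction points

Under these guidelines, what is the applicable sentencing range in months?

51-61 months

Base offense level for trafficking in stolen goods: 16.
R1 applies: 16 − 2 = 14.
R2 applies: 14 + 3 = 17.
R3 applies (level before this adjustment is 17 ≥ 9, so +3): 17 + 3 = 20.
R4 applies: 20 − 4 = 16.
R5 does not apply.
R6 does not apply.
R8 applies: 16 − 1 = 15.
Final offense level: 15.
Criminal history: 10 prior points → Category II (3-10).
Level 15 falls in the 14-15 band.
Grid: Level 14-15 × Category II = 51-61 months.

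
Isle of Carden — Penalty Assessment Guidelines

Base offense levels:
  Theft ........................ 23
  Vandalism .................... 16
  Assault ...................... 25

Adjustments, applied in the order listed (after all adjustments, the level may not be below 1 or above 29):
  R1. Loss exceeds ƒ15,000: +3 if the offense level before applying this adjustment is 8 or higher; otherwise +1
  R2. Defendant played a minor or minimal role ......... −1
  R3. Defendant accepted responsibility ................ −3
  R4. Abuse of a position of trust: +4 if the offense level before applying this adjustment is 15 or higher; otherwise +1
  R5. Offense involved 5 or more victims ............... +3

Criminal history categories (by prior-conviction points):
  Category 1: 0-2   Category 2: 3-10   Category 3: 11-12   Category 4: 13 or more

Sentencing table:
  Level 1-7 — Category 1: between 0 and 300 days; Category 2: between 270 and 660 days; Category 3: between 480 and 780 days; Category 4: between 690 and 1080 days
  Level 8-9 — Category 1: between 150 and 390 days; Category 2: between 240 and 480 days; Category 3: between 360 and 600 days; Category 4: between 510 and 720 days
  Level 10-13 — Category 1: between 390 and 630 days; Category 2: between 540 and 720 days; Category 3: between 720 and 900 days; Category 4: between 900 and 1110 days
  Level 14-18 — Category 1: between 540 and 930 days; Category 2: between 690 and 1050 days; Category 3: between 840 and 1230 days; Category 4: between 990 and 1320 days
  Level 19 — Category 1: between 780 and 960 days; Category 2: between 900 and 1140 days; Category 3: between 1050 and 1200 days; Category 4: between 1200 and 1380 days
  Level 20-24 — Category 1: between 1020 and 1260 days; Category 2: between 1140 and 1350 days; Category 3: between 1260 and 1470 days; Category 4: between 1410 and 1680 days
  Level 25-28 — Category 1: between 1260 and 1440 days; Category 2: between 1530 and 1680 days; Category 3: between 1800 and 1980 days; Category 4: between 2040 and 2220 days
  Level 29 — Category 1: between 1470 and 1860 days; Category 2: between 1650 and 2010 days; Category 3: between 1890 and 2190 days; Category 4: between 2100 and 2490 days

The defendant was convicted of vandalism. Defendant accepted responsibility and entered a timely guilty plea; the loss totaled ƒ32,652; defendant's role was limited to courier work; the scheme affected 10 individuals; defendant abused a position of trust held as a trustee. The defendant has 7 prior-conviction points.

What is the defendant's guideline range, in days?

Base offense level for vandalism: 16.
R1 applies (level before this adjustment is 16 ≥ 8, so +3): 16 + 3 = 19.
R2 applies: 19 − 1 = 18.
R3 applies: 18 − 3 = 15.
R4 applies (level before this adjustment is 15 ≥ 15, so +4): 15 + 4 = 19.
R5 applies: 19 + 3 = 22.
Final offense level: 22.
Criminal history: 7 prior points → Category 2 (3-10).
Level 22 falls in the 20-24 band.
Grid: Level 20-24 × Category 2 = 1140-1350 days.

1140-1350 days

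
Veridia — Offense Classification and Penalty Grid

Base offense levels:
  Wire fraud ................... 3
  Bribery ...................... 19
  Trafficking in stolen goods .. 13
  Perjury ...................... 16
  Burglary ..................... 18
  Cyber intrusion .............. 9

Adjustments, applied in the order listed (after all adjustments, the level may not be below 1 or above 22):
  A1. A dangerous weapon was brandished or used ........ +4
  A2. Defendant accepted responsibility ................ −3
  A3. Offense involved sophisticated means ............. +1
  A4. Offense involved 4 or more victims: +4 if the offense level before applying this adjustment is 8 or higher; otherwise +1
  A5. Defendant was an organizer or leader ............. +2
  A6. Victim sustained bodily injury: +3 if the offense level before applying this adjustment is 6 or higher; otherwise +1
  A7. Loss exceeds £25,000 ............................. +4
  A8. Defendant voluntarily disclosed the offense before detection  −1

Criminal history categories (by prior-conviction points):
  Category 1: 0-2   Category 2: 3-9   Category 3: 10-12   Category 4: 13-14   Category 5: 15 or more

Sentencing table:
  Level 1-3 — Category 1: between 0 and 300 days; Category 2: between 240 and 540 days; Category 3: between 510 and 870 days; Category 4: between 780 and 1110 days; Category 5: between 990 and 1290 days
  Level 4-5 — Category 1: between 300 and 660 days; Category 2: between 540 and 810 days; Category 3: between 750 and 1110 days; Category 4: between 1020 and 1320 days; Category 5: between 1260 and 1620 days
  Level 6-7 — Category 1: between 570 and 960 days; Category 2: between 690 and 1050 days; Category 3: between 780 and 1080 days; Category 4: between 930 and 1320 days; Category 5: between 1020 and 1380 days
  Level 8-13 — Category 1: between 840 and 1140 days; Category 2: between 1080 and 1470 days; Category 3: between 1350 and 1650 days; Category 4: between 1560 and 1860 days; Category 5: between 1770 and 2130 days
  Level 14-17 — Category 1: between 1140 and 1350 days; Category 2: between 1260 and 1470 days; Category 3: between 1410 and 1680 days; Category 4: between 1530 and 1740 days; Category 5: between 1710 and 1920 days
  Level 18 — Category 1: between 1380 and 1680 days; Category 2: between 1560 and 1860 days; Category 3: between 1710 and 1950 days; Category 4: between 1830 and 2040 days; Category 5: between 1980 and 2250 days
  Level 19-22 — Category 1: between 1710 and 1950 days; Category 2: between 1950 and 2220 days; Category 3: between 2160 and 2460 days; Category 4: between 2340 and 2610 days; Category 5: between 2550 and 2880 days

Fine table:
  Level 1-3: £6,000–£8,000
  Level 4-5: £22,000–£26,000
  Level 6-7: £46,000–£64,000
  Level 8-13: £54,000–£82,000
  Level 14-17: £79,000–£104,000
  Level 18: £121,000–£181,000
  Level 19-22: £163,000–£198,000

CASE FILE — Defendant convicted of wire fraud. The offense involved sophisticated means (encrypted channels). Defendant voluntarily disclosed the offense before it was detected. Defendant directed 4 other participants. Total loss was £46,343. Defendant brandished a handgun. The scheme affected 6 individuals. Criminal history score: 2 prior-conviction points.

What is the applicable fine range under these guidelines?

Base offense level for wire fraud: 3.
A1 applies: 3 + 4 = 7.
A2 does not apply.
A3 applies: 7 + 1 = 8.
A4 applies (level before this adjustment is 8 ≥ 8, so +4): 8 + 4 = 12.
A5 applies: 12 + 2 = 14.
A6 does not apply.
A7 applies: 14 + 4 = 18.
A8 applies: 18 − 1 = 17.
Final offense level: 17.
Level 17 falls in the 14-17 band.
Fine table: Level 14-17 → £79,000–£104,000.

£79,000–£104,000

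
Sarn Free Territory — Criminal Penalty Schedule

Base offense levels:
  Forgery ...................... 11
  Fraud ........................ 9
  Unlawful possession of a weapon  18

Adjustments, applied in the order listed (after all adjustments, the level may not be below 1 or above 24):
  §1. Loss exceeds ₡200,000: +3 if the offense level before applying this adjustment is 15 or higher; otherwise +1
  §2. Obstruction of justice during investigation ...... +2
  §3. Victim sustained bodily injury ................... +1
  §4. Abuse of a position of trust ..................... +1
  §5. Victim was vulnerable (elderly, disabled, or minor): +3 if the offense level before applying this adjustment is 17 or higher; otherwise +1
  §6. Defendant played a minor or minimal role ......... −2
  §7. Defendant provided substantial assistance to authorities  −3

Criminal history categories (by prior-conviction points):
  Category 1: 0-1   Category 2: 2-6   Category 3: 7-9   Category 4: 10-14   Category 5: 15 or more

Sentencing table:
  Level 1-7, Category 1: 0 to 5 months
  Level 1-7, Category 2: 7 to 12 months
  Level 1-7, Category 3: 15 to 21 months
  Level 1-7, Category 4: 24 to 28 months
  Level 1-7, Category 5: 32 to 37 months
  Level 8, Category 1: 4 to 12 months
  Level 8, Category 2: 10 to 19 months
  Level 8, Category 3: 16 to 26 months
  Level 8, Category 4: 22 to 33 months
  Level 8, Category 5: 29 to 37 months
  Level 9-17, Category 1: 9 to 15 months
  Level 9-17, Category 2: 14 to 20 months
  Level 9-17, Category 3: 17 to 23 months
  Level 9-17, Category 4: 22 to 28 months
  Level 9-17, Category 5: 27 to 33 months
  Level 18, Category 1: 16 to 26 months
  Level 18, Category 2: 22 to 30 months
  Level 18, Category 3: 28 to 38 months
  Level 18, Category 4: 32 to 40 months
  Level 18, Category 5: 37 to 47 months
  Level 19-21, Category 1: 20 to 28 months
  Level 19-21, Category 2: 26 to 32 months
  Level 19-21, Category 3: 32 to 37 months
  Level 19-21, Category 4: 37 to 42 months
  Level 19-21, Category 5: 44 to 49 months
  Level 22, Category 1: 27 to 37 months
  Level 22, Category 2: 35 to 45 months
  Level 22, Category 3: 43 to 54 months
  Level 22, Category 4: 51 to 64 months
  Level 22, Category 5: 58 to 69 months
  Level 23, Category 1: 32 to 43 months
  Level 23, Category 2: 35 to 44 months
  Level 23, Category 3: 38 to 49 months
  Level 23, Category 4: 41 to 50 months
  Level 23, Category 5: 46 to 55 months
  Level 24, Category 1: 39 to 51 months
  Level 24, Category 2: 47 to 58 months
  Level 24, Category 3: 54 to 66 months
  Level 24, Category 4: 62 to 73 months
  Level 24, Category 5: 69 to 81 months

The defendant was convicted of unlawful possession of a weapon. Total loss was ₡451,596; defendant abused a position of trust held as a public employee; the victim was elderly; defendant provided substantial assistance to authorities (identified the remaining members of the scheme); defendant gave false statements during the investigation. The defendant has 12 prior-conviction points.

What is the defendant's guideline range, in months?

Base offense level for unlawful possession of a weapon: 18.
§1 applies (level before this adjustment is 18 ≥ 15, so +3): 18 + 3 = 21.
§2 applies: 21 + 2 = 23.
§3 does not apply.
§4 applies: 23 + 1 = 24.
§5 applies (level before this adjustment is 24 ≥ 17, so +3): 24 + 3 = 27.
§6 does not apply.
§7 applies: 27 − 3 = 24.
Final offense level: 24.
Criminal history: 12 prior points → Category 4 (10-14).
Level 24 falls in the 24 band.
Grid: Level 24 × Category 4 = 62-73 months.

62-73 months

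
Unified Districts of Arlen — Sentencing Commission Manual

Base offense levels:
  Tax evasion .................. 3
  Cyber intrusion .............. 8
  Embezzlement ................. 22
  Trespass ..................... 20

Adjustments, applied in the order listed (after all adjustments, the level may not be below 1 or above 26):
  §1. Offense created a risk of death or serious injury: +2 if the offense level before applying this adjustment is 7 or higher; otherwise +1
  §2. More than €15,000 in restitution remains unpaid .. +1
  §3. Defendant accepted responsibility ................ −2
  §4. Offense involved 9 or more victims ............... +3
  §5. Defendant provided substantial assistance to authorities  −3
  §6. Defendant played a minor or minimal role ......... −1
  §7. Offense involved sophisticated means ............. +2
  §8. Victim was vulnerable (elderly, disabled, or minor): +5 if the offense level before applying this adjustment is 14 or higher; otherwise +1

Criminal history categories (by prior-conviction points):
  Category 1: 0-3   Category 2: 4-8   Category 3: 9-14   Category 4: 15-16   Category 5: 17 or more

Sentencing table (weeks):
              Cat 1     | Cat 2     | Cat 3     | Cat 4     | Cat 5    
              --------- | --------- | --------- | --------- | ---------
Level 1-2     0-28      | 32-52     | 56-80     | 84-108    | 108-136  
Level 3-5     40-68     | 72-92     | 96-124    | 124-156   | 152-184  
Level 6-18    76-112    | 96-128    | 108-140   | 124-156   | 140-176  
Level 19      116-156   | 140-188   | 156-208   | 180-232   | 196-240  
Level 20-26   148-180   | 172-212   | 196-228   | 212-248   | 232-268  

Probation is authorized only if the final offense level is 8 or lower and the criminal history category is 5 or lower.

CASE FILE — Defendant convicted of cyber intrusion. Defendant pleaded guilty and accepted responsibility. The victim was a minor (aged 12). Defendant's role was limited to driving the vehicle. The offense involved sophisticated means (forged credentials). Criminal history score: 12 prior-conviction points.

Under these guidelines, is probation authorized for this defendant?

Yes

Base offense level for cyber intrusion: 8.
§2 does not apply.
§3 applies: 8 − 2 = 6.
§4 does not apply.
§5 does not apply.
§6 applies: 6 − 1 = 5.
§7 applies: 5 + 2 = 7.
§8 applies (level before this adjustment is 7 < 14, so +1): 7 + 1 = 8.
Final offense level: 8.
Criminal history: 12 prior points → Category 3 (9-14).
Level 8 falls in the 6-18 band.
Grid: Level 6-18 × Category 3 = 108-140 weeks.
Probation check: level 8 ≤ 8 and category 3 ≤ 5 → eligible.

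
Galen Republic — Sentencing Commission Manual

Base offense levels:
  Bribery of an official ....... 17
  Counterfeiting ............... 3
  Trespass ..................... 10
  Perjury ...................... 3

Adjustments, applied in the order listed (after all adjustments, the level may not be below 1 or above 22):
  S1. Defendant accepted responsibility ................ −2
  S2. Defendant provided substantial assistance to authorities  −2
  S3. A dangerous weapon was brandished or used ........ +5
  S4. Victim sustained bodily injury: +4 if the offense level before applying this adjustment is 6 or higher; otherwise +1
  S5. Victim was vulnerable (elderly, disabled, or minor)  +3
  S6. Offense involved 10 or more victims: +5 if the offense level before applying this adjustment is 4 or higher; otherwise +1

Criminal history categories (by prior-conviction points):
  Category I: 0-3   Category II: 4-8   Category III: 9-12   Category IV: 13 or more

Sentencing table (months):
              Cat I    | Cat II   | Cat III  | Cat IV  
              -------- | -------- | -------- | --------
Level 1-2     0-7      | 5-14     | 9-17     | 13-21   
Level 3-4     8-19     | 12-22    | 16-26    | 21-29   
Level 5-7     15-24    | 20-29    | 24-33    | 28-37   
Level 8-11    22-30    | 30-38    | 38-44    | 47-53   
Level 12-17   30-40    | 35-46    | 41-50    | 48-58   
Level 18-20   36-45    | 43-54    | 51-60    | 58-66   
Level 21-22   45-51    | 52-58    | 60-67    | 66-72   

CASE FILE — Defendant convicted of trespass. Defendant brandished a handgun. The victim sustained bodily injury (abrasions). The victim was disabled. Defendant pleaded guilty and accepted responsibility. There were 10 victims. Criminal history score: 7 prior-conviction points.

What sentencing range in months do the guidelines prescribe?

52-58 months

Base offense level for trespass: 10.
S1 applies: 10 − 2 = 8.
S2 does not apply.
S3 applies: 8 + 5 = 13.
S4 applies (level before this adjustment is 13 ≥ 6, so +4): 13 + 4 = 17.
S5 applies: 17 + 3 = 20.
S6 applies (level before this adjustment is 20 ≥ 4, so +5): 20 + 5 = 25.
Level 25 exceeds the maximum of 22; capped at 22.
Final offense level: 22.
Criminal history: 7 prior points → Category II (4-8).
Level 22 falls in the 21-22 band.
Grid: Level 21-22 × Category II = 52-58 months.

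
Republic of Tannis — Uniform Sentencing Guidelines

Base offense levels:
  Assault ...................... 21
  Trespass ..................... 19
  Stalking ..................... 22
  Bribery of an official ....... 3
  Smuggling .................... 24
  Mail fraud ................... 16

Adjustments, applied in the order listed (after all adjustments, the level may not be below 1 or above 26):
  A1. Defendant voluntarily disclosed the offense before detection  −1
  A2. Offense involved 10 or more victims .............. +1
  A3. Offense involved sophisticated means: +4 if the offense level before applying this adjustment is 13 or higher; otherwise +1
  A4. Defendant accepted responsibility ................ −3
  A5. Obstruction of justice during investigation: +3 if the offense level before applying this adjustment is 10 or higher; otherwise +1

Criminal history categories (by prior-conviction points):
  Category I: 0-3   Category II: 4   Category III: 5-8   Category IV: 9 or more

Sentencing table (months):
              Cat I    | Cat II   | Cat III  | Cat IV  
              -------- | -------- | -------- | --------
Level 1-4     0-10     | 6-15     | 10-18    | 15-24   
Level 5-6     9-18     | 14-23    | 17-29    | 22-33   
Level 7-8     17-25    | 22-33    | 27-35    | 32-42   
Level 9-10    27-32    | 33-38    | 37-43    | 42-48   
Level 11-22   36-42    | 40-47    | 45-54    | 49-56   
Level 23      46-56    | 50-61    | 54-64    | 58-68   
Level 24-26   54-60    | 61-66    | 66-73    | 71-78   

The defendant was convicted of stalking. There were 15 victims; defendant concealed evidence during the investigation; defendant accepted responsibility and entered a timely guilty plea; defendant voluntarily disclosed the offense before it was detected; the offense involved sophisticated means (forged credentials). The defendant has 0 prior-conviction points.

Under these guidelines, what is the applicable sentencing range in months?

54-60 months

Base offense level for stalking: 22.
A1 applies: 22 − 1 = 21.
A2 applies: 21 + 1 = 22.
A3 applies (level before this adjustment is 22 ≥ 13, so +4): 22 + 4 = 26.
A4 applies: 26 − 3 = 23.
A5 applies (level before this adjustment is 23 ≥ 10, so +3): 23 + 3 = 26.
Final offense level: 26.
Criminal history: 0 prior points → Category I (0-3).
Level 26 falls in the 24-26 band.
Grid: Level 24-26 × Category I = 54-60 months.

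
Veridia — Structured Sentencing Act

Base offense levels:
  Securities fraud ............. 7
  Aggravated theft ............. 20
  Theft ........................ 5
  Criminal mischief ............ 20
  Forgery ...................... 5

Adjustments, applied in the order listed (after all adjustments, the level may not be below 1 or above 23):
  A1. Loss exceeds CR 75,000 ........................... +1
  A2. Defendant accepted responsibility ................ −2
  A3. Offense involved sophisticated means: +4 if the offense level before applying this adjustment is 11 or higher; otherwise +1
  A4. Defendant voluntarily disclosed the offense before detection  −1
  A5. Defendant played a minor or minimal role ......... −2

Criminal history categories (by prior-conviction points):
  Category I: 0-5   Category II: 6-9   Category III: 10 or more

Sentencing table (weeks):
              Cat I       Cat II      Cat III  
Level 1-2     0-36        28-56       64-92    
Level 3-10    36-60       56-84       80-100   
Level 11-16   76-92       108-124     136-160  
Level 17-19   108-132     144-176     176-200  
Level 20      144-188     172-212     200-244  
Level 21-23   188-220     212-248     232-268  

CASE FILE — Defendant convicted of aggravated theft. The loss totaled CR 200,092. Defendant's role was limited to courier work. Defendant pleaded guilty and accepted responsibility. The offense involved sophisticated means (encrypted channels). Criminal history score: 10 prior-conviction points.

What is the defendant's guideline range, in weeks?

Base offense level for aggravated theft: 20.
A1 applies: 20 + 1 = 21.
A2 applies: 21 − 2 = 19.
A3 applies (level before this adjustment is 19 ≥ 11, so +4): 19 + 4 = 23.
A5 applies: 23 − 2 = 21.
Final offense level: 21.
Criminal history: 10 prior points → Category III (10+).
Level 21 falls in the 21-23 band.
Grid: Level 21-23 × Category III = 232-268 weeks.

232-268 weeks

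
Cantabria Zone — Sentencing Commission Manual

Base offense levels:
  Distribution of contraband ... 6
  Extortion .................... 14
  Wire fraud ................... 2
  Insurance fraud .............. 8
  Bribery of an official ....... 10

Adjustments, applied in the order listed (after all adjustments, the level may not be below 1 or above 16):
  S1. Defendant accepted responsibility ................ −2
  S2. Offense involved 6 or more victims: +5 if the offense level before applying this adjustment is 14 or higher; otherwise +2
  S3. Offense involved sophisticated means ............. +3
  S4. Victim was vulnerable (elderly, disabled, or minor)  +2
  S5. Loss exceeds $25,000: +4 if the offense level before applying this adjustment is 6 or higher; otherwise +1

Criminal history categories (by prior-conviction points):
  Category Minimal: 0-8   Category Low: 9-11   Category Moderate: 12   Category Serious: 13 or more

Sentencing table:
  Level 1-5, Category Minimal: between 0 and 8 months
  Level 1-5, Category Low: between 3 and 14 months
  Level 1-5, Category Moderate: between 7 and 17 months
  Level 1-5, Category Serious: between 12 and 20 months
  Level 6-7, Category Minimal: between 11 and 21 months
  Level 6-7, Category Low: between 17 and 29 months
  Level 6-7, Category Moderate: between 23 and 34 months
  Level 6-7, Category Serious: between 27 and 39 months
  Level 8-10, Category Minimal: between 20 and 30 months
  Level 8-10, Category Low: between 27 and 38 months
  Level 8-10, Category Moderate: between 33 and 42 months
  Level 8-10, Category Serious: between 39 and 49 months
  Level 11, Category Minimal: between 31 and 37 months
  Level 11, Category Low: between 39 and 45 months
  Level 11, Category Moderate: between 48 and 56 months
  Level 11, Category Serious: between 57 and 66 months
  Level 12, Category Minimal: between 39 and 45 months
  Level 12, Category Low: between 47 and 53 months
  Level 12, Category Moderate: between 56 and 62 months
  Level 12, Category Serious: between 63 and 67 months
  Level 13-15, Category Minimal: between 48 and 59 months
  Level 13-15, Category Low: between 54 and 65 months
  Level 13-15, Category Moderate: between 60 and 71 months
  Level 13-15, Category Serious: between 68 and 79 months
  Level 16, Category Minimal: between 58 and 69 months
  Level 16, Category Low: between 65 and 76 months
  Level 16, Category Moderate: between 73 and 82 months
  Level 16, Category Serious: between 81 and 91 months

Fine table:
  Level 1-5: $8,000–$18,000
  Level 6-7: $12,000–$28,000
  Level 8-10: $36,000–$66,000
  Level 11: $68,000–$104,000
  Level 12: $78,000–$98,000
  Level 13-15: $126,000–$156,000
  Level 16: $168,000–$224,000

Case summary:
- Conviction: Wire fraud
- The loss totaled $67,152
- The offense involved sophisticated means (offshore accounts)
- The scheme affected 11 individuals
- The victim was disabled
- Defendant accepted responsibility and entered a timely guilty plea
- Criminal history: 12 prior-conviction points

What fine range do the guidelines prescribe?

Base offense level for wire fraud: 2.
S1 applies: 2 − 2 = 0.
S2 applies (level before this adjustment is 0 < 14, so +2): 0 + 2 = 2.
S3 applies: 2 + 3 = 5.
S4 applies: 5 + 2 = 7.
S5 applies (level before this adjustment is 7 ≥ 6, so +4): 7 + 4 = 11.
Final offense level: 11.
Level 11 falls in the 11 band.
Fine table: Level 11 → $68,000–$104,000.

$68,000–$104,000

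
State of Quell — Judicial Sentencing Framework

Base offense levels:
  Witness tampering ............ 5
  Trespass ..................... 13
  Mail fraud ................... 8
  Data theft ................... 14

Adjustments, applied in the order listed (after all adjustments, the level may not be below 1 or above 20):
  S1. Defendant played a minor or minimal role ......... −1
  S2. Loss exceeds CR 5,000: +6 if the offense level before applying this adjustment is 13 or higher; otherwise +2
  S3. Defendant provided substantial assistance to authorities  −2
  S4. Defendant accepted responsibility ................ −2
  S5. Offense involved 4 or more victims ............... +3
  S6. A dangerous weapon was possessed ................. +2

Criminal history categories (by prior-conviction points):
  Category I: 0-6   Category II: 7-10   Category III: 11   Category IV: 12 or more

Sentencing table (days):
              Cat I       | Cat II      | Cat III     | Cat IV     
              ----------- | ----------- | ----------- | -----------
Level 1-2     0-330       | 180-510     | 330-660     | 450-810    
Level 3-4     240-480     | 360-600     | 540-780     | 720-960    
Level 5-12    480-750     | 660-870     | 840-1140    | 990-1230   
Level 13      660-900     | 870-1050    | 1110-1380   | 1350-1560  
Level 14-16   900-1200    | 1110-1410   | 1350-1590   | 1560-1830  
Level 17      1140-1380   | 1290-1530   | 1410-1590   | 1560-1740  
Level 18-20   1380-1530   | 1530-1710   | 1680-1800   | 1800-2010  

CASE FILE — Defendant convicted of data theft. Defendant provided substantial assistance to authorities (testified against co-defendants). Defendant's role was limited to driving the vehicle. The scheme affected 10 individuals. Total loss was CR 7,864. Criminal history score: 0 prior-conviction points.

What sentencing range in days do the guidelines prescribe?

1380-1530 days

Base offense level for data theft: 14.
S1 applies: 14 − 1 = 13.
S2 applies (level before this adjustment is 13 ≥ 13, so +6): 13 + 6 = 19.
S3 applies: 19 − 2 = 17.
S4 does not apply.
S5 applies: 17 + 3 = 20.
Final offense level: 20.
Criminal history: 0 prior points → Category I (0-6).
Level 20 falls in the 18-20 band.
Grid: Level 18-20 × Category I = 1380-1530 days.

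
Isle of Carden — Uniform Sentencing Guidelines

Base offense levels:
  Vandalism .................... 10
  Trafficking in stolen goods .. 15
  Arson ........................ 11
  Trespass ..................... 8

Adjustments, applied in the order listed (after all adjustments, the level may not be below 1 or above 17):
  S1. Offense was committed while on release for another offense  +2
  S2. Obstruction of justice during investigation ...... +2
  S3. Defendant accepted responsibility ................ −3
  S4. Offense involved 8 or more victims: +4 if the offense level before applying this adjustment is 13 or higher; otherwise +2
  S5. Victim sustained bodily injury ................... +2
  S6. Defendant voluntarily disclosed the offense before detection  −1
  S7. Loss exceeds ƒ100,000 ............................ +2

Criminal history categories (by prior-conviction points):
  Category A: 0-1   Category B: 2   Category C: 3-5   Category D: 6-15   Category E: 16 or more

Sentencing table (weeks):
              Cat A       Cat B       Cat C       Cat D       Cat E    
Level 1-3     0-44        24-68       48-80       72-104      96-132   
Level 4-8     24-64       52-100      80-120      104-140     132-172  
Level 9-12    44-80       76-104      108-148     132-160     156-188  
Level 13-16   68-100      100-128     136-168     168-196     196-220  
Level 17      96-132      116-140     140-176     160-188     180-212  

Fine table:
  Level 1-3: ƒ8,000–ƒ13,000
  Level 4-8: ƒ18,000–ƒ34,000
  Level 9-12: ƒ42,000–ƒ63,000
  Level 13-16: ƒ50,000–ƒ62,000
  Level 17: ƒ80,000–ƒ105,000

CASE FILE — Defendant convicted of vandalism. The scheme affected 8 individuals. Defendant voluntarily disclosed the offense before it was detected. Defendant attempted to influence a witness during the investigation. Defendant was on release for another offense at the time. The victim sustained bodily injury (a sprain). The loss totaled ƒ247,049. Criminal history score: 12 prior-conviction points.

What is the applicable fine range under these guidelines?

Base offense level for vandalism: 10.
S1 applies: 10 + 2 = 12.
S2 applies: 12 + 2 = 14.
S4 applies (level before this adjustment is 14 ≥ 13, so +4): 14 + 4 = 18.
S5 applies: 18 + 2 = 20.
S6 applies: 20 − 1 = 19.
S7 applies: 19 + 2 = 21.
Level 21 exceeds the maximum of 17; capped at 17.
Final offense level: 17.
Level 17 falls in the 17 band.
Fine table: Level 17 → ƒ80,000–ƒ105,000.

ƒ80,000–ƒ105,000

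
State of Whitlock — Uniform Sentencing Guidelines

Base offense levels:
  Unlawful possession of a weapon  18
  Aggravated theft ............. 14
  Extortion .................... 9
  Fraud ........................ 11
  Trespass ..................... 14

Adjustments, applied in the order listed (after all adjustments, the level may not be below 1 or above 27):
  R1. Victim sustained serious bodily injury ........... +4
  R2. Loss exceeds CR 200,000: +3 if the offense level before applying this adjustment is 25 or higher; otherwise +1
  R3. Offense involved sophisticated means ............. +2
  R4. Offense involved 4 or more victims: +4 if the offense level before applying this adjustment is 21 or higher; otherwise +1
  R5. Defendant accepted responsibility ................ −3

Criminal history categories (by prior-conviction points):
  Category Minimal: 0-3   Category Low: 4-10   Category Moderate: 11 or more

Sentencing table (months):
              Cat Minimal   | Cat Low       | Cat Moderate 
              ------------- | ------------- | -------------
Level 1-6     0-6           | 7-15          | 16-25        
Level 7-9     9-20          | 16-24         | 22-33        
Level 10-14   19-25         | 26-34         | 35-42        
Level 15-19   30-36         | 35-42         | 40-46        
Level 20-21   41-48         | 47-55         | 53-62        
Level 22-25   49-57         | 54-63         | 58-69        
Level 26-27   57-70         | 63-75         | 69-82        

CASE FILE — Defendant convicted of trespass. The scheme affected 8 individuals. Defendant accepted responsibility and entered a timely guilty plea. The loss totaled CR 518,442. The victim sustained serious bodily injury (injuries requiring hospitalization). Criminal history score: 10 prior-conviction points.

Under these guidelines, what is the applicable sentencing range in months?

35-42 months

Base offense level for trespass: 14.
R1 applies: 14 + 4 = 18.
R2 applies (level before this adjustment is 18 < 25, so +1): 18 + 1 = 19.
R4 applies (level before this adjustment is 19 < 21, so +1): 19 + 1 = 20.
R5 applies: 20 − 3 = 17.
Final offense level: 17.
Criminal history: 10 prior points → Category Low (4-10).
Level 17 falls in the 15-19 band.
Grid: Level 15-19 × Category Low = 35-42 months.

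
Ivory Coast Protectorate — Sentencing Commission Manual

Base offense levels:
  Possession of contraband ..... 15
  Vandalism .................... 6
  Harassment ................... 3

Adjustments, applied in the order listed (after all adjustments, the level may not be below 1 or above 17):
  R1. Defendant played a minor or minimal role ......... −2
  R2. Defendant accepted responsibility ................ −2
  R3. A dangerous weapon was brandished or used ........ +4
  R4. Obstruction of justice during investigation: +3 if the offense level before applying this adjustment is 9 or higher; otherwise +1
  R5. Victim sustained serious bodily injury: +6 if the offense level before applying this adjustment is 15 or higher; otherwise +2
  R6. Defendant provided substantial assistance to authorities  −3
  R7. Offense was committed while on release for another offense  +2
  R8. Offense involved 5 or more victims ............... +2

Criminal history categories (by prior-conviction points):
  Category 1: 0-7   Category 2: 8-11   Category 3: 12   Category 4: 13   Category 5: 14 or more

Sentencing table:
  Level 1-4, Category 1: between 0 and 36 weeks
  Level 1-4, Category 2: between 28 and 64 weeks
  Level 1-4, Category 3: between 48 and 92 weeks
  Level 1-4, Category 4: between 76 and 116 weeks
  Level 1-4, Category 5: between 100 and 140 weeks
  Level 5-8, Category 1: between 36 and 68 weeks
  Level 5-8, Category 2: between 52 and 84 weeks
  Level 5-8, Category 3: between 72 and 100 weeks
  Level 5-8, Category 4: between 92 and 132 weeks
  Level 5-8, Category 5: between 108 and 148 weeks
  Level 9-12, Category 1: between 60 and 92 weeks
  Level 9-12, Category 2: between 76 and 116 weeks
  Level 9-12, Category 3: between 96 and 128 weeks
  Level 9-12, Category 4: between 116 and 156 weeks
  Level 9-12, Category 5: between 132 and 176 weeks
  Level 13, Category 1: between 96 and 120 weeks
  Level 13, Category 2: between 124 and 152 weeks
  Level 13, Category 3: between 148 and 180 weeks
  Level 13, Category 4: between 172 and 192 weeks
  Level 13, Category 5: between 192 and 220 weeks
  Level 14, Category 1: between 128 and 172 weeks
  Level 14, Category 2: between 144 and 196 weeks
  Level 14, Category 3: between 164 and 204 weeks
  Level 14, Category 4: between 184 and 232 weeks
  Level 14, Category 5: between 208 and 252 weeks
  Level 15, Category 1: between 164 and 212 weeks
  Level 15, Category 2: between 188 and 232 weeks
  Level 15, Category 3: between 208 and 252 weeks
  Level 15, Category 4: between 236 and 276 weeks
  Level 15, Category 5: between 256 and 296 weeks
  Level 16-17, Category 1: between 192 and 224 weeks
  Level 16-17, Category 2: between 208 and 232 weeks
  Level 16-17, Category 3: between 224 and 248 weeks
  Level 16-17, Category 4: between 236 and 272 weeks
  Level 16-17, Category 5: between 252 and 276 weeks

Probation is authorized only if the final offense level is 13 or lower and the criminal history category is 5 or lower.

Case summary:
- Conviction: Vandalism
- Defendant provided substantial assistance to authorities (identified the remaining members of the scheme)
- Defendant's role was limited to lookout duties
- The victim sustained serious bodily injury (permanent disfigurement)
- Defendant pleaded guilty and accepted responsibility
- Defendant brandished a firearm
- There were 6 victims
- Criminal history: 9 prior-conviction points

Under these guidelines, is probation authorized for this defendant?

Base offense level for vandalism: 6.
R1 applies: 6 − 2 = 4.
R2 applies: 4 − 2 = 2.
R3 applies: 2 + 4 = 6.
R4 does not apply.
R5 applies (level before this adjustment is 6 < 15, so +2): 6 + 2 = 8.
R6 applies: 8 − 3 = 5.
R8 applies: 5 + 2 = 7.
Final offense level: 7.
Criminal history: 9 prior points → Category 2 (8-11).
Level 7 falls in the 5-8 band.
Grid: Level 5-8 × Category 2 = 52-84 weeks.
Probation check: level 7 ≤ 13 and category 2 ≤ 5 → eligible.

Yes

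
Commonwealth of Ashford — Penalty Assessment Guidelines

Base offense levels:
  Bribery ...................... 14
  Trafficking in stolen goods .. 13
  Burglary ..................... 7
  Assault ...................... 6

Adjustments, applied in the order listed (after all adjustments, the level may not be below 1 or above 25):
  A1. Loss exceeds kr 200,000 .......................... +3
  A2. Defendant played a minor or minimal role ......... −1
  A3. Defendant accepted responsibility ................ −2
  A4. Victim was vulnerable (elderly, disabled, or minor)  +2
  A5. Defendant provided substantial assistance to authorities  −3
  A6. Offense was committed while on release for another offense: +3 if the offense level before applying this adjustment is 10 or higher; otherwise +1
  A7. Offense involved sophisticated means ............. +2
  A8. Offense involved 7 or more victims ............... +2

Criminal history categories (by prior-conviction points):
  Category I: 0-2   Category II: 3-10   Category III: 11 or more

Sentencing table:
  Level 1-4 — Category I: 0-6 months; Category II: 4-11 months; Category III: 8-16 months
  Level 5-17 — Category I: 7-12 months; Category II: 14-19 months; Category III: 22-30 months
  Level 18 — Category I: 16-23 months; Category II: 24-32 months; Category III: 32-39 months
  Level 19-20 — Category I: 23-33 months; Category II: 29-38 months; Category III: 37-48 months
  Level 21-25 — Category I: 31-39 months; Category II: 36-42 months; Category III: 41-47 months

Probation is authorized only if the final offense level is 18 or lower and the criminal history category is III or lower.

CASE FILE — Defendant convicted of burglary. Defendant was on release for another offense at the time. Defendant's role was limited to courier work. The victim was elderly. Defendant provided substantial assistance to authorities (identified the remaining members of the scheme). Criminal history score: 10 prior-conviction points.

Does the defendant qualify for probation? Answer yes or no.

Yes

Base offense level for burglary: 7.
A1 does not apply.
A2 applies: 7 − 1 = 6.
A4 applies: 6 + 2 = 8.
A5 applies: 8 − 3 = 5.
A6 applies (level before this adjustment is 5 < 10, so +1): 5 + 1 = 6.
Final offense level: 6.
Criminal history: 10 prior points → Category II (3-10).
Level 6 falls in the 5-17 band.
Grid: Level 5-17 × Category II = 14-19 months.
Probation check: level 6 ≤ 18 and category II ≤ III → eligible.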